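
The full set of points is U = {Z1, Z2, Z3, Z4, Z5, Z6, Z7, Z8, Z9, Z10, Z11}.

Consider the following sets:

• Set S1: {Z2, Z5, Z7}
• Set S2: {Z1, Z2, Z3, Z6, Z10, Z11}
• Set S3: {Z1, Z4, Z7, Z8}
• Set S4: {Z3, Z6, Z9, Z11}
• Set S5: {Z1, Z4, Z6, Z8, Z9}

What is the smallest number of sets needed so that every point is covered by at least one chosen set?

S1, S2, and S5 cover everything between them: the union {Z1, Z2, Z3, Z4, Z5, Z6, Z7, Z8, Z9, Z10, Z11} is all of U.
Only S1 contains Z5, so S1 is forced; the remaining 8 points need at least 2 more sets (each remaining set adds at most 5) — so at least 3 sets are needed, and 3 is optimal.

3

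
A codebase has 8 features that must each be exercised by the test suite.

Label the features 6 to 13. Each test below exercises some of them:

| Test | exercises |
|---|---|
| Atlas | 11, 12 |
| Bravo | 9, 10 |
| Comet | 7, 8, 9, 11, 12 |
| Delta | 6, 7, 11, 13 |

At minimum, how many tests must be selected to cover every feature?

Bravo and Comet and Delta together: Bravo ∪ Comet ∪ Delta = {6, 7, 8, 9, 10, 11, 12, 13} — every feature is covered.
Only Delta contains 6, so Delta is forced; the remaining 4 features need at least 2 more tests (each remaining test adds at most 3) — so at least 3 tests are needed, and 3 is optimal.

3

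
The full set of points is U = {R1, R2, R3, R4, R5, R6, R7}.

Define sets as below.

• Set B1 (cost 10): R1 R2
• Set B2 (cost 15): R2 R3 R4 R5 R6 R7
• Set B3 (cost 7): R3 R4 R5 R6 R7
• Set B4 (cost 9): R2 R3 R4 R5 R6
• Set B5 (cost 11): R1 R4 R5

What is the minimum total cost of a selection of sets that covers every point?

B1, B3 together cover every point (B1 ∪ B3 = {R1, R2, R3, R4, R5, R6, R7}); total cost 10 + 7 = 17.
No covering selection has total cost below 17.

17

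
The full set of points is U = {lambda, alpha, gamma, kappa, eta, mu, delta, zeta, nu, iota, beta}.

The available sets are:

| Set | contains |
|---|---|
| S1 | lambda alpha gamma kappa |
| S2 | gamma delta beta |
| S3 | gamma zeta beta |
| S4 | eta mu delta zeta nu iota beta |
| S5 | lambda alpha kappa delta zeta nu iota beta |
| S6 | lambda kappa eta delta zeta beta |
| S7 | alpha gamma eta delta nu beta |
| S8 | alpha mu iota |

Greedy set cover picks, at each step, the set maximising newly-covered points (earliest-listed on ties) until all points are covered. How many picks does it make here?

3

Greedy: pick S5 (covers 8 new) → pick S4 (covers 2 new) → pick S1 (covers 1 new). Total picks: 3.
(The true minimum cover uses only 2 sets, so greedy is not optimal here.)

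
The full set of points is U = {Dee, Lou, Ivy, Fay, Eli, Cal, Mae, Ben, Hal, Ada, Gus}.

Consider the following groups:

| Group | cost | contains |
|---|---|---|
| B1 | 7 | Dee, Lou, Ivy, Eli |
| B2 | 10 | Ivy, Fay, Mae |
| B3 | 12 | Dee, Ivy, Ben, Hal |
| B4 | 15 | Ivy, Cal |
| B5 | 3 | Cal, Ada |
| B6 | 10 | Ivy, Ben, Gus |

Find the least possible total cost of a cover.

B1, B2, B3, B5, B6 together cover every point (B1 ∪ B2 ∪ B3 ∪ B5 ∪ B6 = {Dee, Lou, Ivy, Fay, Eli, Cal, Mae, Ben, Hal, Ada, Gus}); total cost 7 + 10 + 12 + 3 + 10 = 42.
No covering selection has total cost below 42.

42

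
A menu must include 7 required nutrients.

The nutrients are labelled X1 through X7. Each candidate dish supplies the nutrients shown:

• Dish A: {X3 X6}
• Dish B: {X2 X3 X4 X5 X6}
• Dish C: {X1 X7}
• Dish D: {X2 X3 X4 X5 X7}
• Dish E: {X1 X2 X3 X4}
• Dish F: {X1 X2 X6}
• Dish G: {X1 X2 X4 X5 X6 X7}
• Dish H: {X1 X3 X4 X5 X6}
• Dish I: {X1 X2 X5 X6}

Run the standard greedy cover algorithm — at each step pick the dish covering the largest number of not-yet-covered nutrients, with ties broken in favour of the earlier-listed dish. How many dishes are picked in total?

Greedy: pick G (covers 6 new) → pick A (covers 1 new). Total picks: 2.

2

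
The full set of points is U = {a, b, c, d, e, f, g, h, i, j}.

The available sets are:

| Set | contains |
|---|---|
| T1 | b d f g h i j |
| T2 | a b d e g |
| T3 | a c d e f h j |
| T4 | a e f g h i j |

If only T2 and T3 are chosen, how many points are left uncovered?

Union of T2, T3 = {a, b, c, d, e, f, g, h, j}.
Not covered: i — 1 point.

1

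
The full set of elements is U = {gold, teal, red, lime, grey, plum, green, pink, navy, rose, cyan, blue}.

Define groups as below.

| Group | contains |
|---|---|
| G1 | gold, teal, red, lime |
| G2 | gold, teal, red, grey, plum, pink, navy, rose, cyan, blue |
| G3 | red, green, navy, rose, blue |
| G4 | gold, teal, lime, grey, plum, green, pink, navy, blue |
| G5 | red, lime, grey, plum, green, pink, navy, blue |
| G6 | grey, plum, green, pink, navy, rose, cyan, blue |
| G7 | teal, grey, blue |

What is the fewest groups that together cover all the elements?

2

G2 and G4 together: G2 ∪ G4 = {gold, teal, red, lime, grey, plum, green, pink, navy, rose, cyan, blue} — every element is covered.
No single group has all 12 elements (the largest, G2, has 10), so 2 is optimal.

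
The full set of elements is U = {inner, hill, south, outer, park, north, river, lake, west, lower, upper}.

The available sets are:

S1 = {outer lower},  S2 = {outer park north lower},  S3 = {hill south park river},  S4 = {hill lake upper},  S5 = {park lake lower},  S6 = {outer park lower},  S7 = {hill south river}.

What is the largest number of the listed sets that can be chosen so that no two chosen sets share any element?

2

S1, S3 are pairwise disjoint (S1={outer,lower}; S3={hill,south,park,river}).
Every remaining set overlaps one of these, and no 3 of the listed sets are pairwise disjoint, so 2 is the maximum.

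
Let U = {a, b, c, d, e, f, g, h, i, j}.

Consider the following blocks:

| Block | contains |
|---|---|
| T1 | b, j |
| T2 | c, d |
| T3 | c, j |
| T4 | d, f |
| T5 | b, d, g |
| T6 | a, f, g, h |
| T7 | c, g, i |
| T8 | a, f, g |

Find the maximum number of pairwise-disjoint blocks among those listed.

T1, T2, T6 are pairwise disjoint (T1={b,j}; T2={c,d}; T6={a,f,g,h}).
Every remaining block overlaps one of these, and no 4 of the listed blocks are pairwise disjoint, so 3 is the maximum.

3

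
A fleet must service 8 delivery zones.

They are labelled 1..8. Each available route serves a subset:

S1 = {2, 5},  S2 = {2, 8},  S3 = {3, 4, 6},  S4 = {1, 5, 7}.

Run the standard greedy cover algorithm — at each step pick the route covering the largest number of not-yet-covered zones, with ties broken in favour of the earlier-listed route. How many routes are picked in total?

3

Greedy: pick S3 (covers 3 new) → pick S4 (covers 3 new) → pick S2 (covers 2 new). Total picks: 3.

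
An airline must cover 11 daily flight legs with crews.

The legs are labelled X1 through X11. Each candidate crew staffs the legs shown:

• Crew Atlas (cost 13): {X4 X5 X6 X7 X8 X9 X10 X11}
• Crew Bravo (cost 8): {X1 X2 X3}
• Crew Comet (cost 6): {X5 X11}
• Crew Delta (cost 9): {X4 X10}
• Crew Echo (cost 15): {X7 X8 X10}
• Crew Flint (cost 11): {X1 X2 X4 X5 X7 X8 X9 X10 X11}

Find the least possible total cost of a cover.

Atlas, Bravo together cover every leg (Atlas ∪ Bravo = {X1, X2, X3, X4, X5, X6, X7, X8, X9, X10, X11}); total cost 13 + 8 = 21.
The greedy pick Flint, Bravo, Atlas costs 32; no covering selection beats 21.

21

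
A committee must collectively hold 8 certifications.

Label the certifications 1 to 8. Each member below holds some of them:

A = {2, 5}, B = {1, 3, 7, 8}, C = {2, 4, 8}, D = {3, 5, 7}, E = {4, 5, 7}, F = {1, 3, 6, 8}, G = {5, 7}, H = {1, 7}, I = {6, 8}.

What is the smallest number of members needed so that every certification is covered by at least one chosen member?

3

C and D and F together: C ∪ D ∪ F = {1, 2, 3, 4, 5, 6, 7, 8} — every certification is covered.
No 2 of the 9 members cover everything (all 36 combinations miss at least one certification), so 3 is optimal.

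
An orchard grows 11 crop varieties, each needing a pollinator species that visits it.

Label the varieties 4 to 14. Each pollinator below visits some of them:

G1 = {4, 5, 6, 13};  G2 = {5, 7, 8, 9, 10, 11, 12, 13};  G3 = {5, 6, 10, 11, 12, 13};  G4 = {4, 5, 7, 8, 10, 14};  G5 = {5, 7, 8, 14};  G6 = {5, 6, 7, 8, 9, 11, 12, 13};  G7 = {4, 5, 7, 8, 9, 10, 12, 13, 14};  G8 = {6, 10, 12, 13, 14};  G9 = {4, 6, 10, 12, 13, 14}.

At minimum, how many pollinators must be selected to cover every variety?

2

Take {G3, G7}. Their union is {4, 5, 6, 7, 8, 9, 10, 11, 12, 13, 14}, which is all 11 varieties.
No single pollinator has all 11 varieties (the largest, G7, has 9), so 2 is optimal.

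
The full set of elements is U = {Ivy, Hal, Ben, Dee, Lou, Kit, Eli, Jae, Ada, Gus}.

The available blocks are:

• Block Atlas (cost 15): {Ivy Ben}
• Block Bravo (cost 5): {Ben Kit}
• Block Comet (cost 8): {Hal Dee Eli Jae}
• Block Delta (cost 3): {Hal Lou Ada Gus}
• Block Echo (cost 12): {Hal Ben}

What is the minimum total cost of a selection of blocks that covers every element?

31

Atlas, Bravo, Comet, Delta together cover every element (Atlas ∪ Bravo ∪ Comet ∪ Delta = {Ivy, Hal, Ben, Dee, Lou, Kit, Eli, Jae, Ada, Gus}); total cost 15 + 5 + 8 + 3 = 31.
No covering selection has total cost below 31.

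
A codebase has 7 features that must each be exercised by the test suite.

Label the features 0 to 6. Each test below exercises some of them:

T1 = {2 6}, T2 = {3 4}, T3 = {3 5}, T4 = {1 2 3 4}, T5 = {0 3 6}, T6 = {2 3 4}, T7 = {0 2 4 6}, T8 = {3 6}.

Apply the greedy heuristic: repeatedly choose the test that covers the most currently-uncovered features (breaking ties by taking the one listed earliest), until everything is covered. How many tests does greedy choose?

3

Greedy: pick T4 (covers 4 new) → pick T5 (covers 2 new) → pick T3 (covers 1 new). Total picks: 3.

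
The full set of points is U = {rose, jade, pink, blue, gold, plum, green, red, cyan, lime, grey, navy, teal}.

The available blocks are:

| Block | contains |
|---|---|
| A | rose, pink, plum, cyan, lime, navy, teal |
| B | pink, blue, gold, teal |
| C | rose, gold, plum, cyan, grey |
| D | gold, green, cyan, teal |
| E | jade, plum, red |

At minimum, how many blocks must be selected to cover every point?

5

A and B and C and D and E together: A ∪ B ∪ C ∪ D ∪ E = {rose, jade, pink, blue, gold, plum, green, red, cyan, lime, grey, navy, teal} — every point is covered.
No 4 of the 5 blocks cover everything (all 5 combinations miss at least one point), so 5 is optimal.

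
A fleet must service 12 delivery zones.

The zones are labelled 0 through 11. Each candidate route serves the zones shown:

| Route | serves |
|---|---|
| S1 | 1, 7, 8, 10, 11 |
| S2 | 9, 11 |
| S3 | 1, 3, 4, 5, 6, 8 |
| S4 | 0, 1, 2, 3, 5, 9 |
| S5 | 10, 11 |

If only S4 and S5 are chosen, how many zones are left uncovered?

Union of S4, S5 = {0, 1, 2, 3, 5, 9, 10, 11}.
Not covered: 4, 6, 7, 8 — 4 zones.

4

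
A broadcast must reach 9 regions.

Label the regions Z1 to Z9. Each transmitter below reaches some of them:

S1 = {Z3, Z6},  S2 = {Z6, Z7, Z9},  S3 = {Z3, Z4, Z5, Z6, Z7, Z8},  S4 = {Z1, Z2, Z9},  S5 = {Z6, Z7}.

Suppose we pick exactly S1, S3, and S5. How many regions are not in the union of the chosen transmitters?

Union of S1, S3, S5 = {Z3, Z4, Z5, Z6, Z7, Z8}.
Not covered: Z1, Z2, Z9 — 3 regions.

3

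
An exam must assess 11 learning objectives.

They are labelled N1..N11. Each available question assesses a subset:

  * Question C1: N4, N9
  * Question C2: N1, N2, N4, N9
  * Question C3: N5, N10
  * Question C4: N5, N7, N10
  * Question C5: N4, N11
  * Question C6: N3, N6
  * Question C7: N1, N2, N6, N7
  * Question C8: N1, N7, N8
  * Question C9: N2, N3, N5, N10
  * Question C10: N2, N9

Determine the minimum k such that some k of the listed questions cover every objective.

5

C1 and C5 and C7 and C8 and C9 together: C1 ∪ C5 ∪ C7 ∪ C8 ∪ C9 = {N1, N2, N3, N4, N5, N6, N7, N8, N9, N10, N11} — every objective is covered.
No 4 of the 10 questions cover everything (all 210 combinations miss at least one objective), so 5 is optimal.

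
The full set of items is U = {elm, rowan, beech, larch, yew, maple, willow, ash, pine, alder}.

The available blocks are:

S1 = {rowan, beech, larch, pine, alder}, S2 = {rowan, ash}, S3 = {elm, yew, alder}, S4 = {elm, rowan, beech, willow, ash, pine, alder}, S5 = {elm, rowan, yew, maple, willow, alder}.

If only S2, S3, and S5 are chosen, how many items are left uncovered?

Union of S2, S3, S5 = {elm, rowan, yew, maple, willow, ash, alder}.
Not covered: beech, larch, pine — 3 items.

3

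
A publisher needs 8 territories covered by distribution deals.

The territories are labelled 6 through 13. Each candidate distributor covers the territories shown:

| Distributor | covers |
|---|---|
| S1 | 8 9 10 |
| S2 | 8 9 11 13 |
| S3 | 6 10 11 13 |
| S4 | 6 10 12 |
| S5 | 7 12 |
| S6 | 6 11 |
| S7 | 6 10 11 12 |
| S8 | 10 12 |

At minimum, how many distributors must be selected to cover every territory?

S1 and S3 and S5 together: S1 ∪ S3 ∪ S5 = {6, 7, 8, 9, 10, 11, 12, 13} — every territory is covered.
Only S5 contains 7, so S5 is forced; the remaining 6 territories need at least 2 more distributors (each remaining distributor adds at most 4) — so at least 3 distributors are needed, and 3 is optimal.

3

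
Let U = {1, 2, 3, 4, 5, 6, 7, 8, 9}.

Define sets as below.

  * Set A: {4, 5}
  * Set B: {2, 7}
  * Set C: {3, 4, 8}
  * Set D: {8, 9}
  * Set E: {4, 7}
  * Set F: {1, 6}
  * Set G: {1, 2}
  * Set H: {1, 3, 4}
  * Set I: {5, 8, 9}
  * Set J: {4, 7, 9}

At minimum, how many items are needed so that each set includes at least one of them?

4

T = {1, 4, 7, 9} meets every set (each contains at least one member of T), and |T| = 4.
The sets A, B, D, F are pairwise disjoint, so any hitting set needs a separate item for each — at least 4. Hence 4 is optimal.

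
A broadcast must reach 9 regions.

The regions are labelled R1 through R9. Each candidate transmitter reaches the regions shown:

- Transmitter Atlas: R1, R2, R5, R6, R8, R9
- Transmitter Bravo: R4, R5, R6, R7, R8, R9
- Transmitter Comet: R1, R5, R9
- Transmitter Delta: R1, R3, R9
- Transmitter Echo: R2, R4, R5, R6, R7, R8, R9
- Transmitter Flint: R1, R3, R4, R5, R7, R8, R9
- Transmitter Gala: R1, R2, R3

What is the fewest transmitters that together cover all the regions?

Echo and Gala together: Echo ∪ Gala = {R1, R2, R3, R4, R5, R6, R7, R8, R9} — every region is covered.
No single transmitter has all 9 regions (the largest, Echo, has 7), so 2 is optimal.

2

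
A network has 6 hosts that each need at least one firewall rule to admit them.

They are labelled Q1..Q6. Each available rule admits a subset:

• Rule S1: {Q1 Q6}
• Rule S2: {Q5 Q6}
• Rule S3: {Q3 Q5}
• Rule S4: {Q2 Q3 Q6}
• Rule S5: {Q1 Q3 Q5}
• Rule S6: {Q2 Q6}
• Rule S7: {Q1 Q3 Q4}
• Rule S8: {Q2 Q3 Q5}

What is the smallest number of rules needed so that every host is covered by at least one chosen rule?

S5 and S6 and S7 together: S5 ∪ S6 ∪ S7 = {Q1, Q2, Q3, Q4, Q5, Q6} — every host is covered.
Only S7 contains Q4, so S7 is forced; the remaining 3 hosts need at least 2 more rules (each remaining rule adds at most 2) — so at least 3 rules are needed, and 3 is optimal.

3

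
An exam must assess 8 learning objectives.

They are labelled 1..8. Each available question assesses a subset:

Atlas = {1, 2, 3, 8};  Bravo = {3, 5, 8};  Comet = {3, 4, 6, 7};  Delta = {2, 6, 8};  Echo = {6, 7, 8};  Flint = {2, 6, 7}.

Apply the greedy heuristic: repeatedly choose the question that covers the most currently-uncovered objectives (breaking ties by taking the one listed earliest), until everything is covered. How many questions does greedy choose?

Greedy: pick Atlas (covers 4 new) → pick Comet (covers 3 new) → pick Bravo (covers 1 new). Total picks: 3.

3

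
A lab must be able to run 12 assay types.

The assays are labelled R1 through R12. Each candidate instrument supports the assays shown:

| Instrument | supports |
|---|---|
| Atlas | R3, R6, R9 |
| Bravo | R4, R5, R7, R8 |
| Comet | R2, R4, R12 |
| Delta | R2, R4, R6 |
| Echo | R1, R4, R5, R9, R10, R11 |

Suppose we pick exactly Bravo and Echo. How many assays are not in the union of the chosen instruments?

4

Union of Bravo, Echo = {R1, R4, R5, R7, R8, R9, R10, R11}.
Not covered: R2, R3, R6, R12 — 4 assays.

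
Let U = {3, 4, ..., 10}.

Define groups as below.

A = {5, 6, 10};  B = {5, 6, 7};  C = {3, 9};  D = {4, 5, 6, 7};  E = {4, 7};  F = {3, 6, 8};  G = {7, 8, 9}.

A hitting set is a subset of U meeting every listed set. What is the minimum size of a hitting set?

3

Take H = {3, 6, 7}. Each listed group contains at least one of these, so H is a hitting set of size 3.
The groups A, C, E are pairwise disjoint, so any hitting set needs a separate item for each — at least 3. Hence 3 is optimal.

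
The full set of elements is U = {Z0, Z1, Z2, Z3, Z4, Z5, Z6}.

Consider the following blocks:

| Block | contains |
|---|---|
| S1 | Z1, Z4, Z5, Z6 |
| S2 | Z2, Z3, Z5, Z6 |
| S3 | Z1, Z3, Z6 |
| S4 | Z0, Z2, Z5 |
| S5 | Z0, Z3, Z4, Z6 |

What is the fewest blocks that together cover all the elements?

3

S1 and S4 and S5 together: S1 ∪ S4 ∪ S5 = {Z0, Z1, Z2, Z3, Z4, Z5, Z6} — every element is covered.
No 2 of the 5 blocks cover everything (all 10 combinations miss at least one element), so 3 is optimal.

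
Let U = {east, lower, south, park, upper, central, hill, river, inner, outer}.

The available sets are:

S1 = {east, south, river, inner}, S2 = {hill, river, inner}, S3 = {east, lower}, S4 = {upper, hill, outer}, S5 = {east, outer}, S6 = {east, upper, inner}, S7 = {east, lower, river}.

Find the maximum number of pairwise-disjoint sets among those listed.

S1, S4 are pairwise disjoint (S1={east,south,river,inner}; S4={upper,hill,outer}).
Every remaining set overlaps one of these, and no 3 of the listed sets are pairwise disjoint, so 2 is the maximum.

2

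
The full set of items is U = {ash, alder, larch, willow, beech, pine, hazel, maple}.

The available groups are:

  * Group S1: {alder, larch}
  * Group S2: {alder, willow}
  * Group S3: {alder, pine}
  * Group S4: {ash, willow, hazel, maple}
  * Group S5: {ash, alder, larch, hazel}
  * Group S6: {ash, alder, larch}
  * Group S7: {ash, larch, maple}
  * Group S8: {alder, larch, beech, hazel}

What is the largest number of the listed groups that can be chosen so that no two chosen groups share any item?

2

S2, S7 are pairwise disjoint (S2={alder,willow}; S7={ash,larch,maple}).
Every remaining group overlaps one of these, and no 3 of the listed groups are pairwise disjoint, so 2 is the maximum.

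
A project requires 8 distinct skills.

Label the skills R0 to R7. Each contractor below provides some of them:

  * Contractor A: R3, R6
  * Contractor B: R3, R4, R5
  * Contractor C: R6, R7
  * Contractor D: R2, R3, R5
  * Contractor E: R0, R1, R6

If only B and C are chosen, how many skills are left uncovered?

3

Union of B, C = {R3, R4, R5, R6, R7}.
Not covered: R0, R1, R2 — 3 skills.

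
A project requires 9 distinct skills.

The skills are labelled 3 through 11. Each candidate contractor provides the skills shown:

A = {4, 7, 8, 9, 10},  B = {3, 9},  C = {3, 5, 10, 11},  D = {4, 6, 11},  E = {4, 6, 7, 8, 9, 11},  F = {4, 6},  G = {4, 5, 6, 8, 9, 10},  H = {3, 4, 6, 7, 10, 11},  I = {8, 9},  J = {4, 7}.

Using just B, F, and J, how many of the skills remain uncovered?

4

Union of B, F, J = {3, 4, 6, 7, 9}.
Not covered: 5, 8, 10, 11 — 4 skills.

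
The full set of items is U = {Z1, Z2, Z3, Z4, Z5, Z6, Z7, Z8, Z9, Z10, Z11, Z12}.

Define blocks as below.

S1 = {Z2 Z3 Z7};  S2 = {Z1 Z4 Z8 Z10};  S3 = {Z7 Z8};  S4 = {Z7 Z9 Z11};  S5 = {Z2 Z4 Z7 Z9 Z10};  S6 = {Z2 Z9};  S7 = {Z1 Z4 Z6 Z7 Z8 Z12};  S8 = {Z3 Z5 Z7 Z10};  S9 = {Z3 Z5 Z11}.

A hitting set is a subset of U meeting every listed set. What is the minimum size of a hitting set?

Take H = {Z3, Z8, Z9}. Each listed block contains at least one of these, so H is a hitting set of size 3.
The blocks S2, S6, S9 are pairwise disjoint, so any hitting set needs a separate item for each — at least 3. Hence 3 is optimal.

3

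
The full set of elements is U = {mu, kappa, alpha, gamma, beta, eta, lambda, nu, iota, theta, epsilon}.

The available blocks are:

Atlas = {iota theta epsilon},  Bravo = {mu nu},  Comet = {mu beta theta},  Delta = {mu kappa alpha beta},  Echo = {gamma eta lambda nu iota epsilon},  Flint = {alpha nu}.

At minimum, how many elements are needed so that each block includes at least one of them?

Take H = {mu, nu, iota}. Each listed block contains at least one of these, so H is a hitting set of size 3.
No choice of 2 elements meets every block, so 3 is the minimum.

3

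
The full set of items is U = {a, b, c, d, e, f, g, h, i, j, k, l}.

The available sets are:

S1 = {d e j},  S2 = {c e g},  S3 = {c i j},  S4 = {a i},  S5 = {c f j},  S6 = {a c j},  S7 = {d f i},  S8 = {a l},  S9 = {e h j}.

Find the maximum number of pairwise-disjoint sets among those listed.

S7, S8, S9 are pairwise disjoint (S7={d,f,i}; S8={a,l}; S9={e,h,j}).
Every remaining set overlaps one of these, and no 4 of the listed sets are pairwise disjoint, so 3 is the maximum.

3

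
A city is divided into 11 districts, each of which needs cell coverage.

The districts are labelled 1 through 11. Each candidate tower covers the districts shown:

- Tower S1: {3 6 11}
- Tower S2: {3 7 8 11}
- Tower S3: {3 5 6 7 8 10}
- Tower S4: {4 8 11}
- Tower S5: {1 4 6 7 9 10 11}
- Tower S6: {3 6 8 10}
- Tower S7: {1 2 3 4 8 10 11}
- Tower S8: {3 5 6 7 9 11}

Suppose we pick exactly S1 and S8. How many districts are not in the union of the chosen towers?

5

Union of S1, S8 = {3, 5, 6, 7, 9, 11}.
Not covered: 1, 2, 4, 8, 10 — 5 districts.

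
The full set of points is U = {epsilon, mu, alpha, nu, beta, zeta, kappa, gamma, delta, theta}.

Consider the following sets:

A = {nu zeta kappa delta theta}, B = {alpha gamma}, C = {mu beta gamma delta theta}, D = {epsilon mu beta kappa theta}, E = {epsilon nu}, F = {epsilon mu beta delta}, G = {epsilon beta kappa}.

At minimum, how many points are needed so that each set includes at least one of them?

H = {epsilon, alpha, theta} meets every set (each contains at least one member of H), and |H| = 3.
No choice of 2 points meets every set, so 3 is the minimum.

3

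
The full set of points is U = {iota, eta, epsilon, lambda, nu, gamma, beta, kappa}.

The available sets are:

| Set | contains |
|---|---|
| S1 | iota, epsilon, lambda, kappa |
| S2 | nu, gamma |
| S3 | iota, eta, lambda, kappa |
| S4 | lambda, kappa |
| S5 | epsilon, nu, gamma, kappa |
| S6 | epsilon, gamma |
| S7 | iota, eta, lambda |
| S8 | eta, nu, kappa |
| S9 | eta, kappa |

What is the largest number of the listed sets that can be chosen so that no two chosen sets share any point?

S2, S9 are pairwise disjoint (S2={nu,gamma}; S9={eta,kappa}).
Every remaining set overlaps one of these, and no 3 of the listed sets are pairwise disjoint, so 2 is the maximum.

2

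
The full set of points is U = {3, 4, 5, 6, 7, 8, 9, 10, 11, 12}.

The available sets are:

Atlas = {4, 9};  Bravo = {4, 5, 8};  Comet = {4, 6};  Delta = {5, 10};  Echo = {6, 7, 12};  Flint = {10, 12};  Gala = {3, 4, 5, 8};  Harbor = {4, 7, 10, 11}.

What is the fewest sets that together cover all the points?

Atlas, Echo, Gala, and Harbor cover everything between them: the union {3, 4, 5, 6, 7, 8, 9, 10, 11, 12} is all of U.
Only Atlas contains 9, so Atlas is forced; the remaining 8 points need at least 3 more sets (each remaining set adds at most 3) — so at least 4 sets are needed, and 4 is optimal.

4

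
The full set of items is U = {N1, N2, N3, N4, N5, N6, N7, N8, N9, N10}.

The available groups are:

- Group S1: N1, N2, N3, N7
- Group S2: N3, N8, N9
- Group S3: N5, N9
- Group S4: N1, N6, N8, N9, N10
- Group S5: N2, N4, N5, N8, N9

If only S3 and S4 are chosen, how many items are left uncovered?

Union of S3, S4 = {N1, N5, N6, N8, N9, N10}.
Not covered: N2, N3, N4, N7 — 4 items.

4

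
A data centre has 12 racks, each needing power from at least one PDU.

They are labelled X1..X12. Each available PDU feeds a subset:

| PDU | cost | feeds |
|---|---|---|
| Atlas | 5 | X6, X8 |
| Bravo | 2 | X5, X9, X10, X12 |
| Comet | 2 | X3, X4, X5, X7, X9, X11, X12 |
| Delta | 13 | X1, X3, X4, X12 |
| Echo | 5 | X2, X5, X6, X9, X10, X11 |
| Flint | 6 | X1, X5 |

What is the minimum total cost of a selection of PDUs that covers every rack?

18

Atlas, Comet, Echo, Flint together cover every rack (Atlas ∪ Comet ∪ Echo ∪ Flint = {X1, X2, X3, X4, X5, X6, X7, X8, X9, X10, X11, X12}); total cost 5 + 2 + 5 + 6 = 18.
No covering selection has total cost below 18.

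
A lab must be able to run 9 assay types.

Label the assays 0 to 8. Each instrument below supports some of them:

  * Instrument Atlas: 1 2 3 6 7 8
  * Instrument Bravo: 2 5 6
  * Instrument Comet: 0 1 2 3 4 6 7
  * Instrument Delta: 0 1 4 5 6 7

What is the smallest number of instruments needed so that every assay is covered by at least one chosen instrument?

Take {Atlas, Delta}. Their union is {0, 1, 2, 3, 4, 5, 6, 7, 8}, which is all 9 assays.
No single instrument has all 9 assays (the largest, Comet, has 7), so 2 is optimal.

2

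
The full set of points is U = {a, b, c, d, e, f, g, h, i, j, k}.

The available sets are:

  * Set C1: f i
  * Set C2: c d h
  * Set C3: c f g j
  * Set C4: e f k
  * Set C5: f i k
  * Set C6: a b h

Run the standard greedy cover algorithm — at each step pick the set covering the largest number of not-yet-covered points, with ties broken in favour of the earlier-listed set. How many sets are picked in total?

Greedy: pick C3 (covers 4 new) → pick C6 (covers 3 new) → pick C4 (covers 2 new) → pick C1 (covers 1 new) → pick C2 (covers 1 new). Total picks: 5.

5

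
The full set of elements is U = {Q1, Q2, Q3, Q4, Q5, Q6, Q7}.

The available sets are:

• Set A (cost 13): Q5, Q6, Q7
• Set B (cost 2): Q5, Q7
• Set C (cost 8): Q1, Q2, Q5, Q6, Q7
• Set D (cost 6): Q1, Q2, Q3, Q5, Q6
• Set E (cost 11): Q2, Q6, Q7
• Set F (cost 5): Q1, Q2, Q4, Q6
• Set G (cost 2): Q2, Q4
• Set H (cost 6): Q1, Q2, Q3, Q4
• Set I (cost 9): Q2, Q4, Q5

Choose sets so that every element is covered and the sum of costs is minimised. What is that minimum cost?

B, D, G together cover every element (B ∪ D ∪ G = {Q1, Q2, Q3, Q4, Q5, Q6, Q7}); total cost 2 + 6 + 2 = 10.
No covering selection has total cost below 10.

10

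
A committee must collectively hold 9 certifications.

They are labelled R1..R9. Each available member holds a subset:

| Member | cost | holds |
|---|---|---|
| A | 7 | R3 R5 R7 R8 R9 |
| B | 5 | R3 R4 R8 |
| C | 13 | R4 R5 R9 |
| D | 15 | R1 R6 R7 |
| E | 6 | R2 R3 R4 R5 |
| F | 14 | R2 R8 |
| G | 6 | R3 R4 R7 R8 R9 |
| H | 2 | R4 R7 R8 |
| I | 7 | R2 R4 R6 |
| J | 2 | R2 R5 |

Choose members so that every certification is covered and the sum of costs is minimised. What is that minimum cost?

D, G, J together cover every certification (D ∪ G ∪ J = {R1, R2, R3, R4, R5, R6, R7, R8, R9}); total cost 15 + 6 + 2 = 23.
The greedy pick H, J, G, I, D costs 32; no covering selection beats 23.

23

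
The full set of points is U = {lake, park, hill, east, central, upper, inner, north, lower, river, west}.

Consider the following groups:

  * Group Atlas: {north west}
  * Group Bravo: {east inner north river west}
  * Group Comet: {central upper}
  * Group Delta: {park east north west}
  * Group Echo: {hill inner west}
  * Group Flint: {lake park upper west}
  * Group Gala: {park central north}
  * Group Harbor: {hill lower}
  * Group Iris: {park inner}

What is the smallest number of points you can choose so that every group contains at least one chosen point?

4

H = {park, central, lower, west} meets every group (each contains at least one member of H), and |H| = 4.
The groups Atlas, Comet, Harbor, Iris are pairwise disjoint, so any hitting set needs a separate point for each — at least 4. Hence 4 is optimal.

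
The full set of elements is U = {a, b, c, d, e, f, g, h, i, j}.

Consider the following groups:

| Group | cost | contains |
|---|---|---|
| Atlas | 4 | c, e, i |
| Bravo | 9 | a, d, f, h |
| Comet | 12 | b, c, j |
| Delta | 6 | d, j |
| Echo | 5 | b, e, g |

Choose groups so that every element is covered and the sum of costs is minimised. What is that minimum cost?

24

Atlas, Bravo, Delta, Echo together cover every element (Atlas ∪ Bravo ∪ Delta ∪ Echo = {a, b, c, d, e, f, g, h, i, j}); total cost 4 + 9 + 6 + 5 = 24.
No covering selection has total cost below 24.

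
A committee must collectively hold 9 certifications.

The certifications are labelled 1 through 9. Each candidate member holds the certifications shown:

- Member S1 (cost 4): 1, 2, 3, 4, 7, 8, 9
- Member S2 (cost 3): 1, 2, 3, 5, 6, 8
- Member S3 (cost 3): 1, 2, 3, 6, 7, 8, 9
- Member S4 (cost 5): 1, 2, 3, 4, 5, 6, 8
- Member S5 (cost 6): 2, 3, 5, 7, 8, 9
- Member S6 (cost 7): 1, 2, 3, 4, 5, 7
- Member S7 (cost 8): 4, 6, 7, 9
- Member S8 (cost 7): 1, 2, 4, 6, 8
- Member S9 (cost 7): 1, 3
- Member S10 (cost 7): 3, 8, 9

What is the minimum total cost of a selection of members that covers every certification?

7

S1, S2 together cover every certification (S1 ∪ S2 = {1, 2, 3, 4, 5, 6, 7, 8, 9}); total cost 4 + 3 = 7.
The greedy pick S3, S4 costs 8; no covering selection beats 7.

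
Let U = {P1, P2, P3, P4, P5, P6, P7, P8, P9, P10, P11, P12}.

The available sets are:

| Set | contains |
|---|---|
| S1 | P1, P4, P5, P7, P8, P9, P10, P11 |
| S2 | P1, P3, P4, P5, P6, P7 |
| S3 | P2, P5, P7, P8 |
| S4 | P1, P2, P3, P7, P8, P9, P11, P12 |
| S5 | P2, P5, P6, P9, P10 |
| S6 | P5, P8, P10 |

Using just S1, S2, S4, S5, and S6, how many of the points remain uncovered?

Union of S1, S2, S4, S5, S6 = {P1, P2, P3, P4, P5, P6, P7, P8, P9, P10, P11, P12} — that's every point, so 0 are uncovered.

0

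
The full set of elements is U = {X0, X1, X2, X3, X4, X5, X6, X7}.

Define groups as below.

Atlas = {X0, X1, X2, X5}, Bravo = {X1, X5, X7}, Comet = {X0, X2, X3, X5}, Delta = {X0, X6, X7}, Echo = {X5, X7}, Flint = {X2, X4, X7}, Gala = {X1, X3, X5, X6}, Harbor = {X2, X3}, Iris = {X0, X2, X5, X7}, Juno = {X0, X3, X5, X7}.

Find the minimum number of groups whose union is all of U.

Take {Atlas, Flint, Gala}. Their union is {X0, X1, X2, X3, X4, X5, X6, X7}, which is all 8 elements.
Only Flint contains X4, so Flint is forced; the remaining 5 elements need at least 2 more groups (each remaining group adds at most 4) — so at least 3 groups are needed, and 3 is optimal.

3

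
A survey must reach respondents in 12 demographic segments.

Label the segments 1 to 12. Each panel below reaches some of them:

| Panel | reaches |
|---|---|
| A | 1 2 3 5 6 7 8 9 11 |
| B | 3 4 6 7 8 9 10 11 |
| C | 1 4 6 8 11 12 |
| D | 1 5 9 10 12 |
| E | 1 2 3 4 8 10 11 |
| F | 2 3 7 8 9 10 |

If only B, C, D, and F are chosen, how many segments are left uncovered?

Union of B, C, D, F = {1, 2, 3, 4, 5, 6, 7, 8, 9, 10, 11, 12} — that's every segment, so 0 are uncovered.

0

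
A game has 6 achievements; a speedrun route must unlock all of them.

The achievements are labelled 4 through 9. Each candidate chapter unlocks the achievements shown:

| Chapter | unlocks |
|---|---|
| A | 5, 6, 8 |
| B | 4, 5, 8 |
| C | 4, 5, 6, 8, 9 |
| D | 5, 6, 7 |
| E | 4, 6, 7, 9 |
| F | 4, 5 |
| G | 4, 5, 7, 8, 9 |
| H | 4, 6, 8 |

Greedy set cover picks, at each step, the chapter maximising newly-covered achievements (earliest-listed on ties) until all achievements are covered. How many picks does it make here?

Greedy: pick C (covers 5 new) → pick D (covers 1 new). Total picks: 2.

2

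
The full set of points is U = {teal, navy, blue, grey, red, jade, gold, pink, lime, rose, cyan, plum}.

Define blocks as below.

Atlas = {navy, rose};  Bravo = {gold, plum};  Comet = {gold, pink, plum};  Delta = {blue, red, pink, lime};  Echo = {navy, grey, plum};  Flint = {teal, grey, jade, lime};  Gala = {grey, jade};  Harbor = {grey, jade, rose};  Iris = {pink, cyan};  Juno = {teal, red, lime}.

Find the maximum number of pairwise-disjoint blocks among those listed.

5

Atlas, Bravo, Gala, Iris, Juno are pairwise disjoint (Atlas={navy,rose}; Bravo={gold,plum}; Gala={grey,jade}; Iris={pink,cyan}; Juno={teal,red,lime}).
Every remaining block overlaps one of these, and no 6 of the listed blocks are pairwise disjoint, so 5 is the maximum.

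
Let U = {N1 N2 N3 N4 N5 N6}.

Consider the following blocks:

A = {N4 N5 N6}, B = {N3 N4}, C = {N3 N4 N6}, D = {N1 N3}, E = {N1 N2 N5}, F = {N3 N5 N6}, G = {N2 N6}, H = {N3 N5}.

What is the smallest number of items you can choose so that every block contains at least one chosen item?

3

Take T = {N3, N5, N6}. Each listed block contains at least one of these, so T is a hitting set of size 3.
No choice of 2 items meets every block, so 3 is the minimum.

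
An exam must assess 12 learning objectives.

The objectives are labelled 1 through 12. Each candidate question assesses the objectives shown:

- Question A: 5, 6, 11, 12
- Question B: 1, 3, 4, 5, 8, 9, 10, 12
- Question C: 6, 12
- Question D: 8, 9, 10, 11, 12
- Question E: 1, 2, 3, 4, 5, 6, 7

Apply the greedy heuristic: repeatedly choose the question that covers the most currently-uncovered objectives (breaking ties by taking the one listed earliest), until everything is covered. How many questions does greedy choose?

3

Greedy: pick B (covers 8 new) → pick E (covers 3 new) → pick A (covers 1 new). Total picks: 3.
(The true minimum cover uses only 2 questions, so greedy is not optimal here.)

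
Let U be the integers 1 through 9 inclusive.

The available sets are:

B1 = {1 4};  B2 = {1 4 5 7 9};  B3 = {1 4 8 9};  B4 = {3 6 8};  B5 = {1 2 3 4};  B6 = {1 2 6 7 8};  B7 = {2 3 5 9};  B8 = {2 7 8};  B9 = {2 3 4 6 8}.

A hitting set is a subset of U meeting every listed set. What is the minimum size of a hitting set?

3

The 3 items {1, 2, 8} hit every set.
No choice of 2 items meets every set, so 3 is the minimum.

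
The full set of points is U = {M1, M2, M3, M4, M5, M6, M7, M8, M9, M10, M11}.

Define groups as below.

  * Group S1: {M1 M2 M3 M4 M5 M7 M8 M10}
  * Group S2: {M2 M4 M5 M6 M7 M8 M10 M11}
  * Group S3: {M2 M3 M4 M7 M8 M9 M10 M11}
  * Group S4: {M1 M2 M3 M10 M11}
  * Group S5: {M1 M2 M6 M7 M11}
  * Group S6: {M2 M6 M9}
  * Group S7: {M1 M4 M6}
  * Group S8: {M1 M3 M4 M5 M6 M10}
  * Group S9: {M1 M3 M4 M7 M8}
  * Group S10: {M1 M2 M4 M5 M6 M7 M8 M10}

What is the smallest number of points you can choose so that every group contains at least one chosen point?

Take H = {M2, M4}. Each listed group contains at least one of these, so H is a hitting set of size 2.
The groups S6, S9 are pairwise disjoint, so any hitting set needs a separate point for each — at least 2. Hence 2 is optimal.

2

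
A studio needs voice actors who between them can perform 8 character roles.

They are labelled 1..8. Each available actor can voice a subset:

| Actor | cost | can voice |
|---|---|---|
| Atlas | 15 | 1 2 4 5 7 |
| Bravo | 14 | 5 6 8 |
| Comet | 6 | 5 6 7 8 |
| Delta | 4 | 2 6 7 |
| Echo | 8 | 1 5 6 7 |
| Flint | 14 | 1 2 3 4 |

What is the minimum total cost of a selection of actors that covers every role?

20

Comet, Flint together cover every role (Comet ∪ Flint = {1, 2, 3, 4, 5, 6, 7, 8}); total cost 6 + 14 = 20.
The greedy pick Delta, Comet, Flint costs 24; no covering selection beats 20.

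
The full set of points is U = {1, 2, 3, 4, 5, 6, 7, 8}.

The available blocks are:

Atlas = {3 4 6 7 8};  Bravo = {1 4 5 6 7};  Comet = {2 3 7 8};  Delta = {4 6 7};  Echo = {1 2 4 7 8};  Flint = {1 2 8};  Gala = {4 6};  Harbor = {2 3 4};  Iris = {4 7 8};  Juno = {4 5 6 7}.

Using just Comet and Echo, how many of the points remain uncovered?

Union of Comet, Echo = {1, 2, 3, 4, 7, 8}.
Not covered: 5, 6 — 2 points.

2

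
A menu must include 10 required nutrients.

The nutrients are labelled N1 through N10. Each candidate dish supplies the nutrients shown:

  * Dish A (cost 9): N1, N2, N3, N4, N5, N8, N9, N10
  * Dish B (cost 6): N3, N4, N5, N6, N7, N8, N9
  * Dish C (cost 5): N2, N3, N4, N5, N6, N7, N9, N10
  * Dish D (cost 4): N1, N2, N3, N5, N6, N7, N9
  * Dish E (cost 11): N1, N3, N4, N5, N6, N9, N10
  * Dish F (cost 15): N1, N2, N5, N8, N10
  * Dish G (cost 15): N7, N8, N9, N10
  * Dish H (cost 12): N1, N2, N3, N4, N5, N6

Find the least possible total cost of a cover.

13

A, D together cover every nutrient (A ∪ D = {N1, N2, N3, N4, N5, N6, N7, N8, N9, N10}); total cost 9 + 4 = 13.
The greedy pick D, C, B costs 15; no covering selection beats 13.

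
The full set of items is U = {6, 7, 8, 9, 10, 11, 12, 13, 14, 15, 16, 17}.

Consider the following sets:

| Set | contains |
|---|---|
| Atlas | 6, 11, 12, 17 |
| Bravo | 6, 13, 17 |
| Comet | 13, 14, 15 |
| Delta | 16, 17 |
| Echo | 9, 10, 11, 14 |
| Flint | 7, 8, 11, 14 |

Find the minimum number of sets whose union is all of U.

5

Atlas, Comet, Delta, Echo, and Flint cover everything between them: the union {6, 7, 8, 9, 10, 11, 12, 13, 14, 15, 16, 17} is all of U.
No 4 of the 6 sets cover everything (all 15 combinations miss at least one item), so 5 is optimal.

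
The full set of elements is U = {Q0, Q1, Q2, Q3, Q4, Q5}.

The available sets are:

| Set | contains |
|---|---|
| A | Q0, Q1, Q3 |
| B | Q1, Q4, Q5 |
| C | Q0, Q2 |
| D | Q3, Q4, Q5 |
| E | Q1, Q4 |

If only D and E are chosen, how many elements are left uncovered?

2

Union of D, E = {Q1, Q3, Q4, Q5}.
Not covered: Q0, Q2 — 2 elements.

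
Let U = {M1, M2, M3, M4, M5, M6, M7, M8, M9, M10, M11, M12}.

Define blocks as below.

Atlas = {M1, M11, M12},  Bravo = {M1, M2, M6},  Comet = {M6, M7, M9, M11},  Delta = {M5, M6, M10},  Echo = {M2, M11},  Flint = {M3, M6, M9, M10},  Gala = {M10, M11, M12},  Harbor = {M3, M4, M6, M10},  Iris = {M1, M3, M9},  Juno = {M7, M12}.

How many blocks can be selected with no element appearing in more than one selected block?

4

Delta, Echo, Iris, Juno are pairwise disjoint (Delta={M5,M6,M10}; Echo={M2,M11}; Iris={M1,M3,M9}; Juno={M7,M12}).
Every remaining block overlaps one of these, and no 5 of the listed blocks are pairwise disjoint, so 4 is the maximum.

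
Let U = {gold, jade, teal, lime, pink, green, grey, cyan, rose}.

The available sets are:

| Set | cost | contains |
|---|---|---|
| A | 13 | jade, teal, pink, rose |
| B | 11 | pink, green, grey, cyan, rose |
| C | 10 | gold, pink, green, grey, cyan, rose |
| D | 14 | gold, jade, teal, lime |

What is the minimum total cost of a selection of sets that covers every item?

C, D together cover every item (C ∪ D = {gold, jade, teal, lime, pink, green, grey, cyan, rose}); total cost 10 + 14 = 24.
No covering selection has total cost below 24.

24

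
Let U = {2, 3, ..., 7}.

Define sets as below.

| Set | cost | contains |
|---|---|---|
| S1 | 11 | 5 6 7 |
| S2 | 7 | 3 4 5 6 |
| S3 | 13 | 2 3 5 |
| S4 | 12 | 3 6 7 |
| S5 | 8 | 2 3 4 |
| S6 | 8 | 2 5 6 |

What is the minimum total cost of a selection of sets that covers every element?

19

S1, S5 together cover every element (S1 ∪ S5 = {2, 3, 4, 5, 6, 7}); total cost 11 + 8 = 19.
The greedy pick S2, S5, S1 costs 26; no covering selection beats 19.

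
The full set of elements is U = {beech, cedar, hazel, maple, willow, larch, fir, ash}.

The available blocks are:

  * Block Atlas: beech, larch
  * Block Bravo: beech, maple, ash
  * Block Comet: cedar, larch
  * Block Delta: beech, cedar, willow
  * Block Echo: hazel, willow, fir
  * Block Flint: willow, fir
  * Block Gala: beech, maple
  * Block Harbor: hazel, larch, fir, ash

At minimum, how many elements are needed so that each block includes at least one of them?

H = {beech, cedar, fir} meets every block (each contains at least one member of H), and |H| = 3.
The blocks Comet, Flint, Gala are pairwise disjoint, so any hitting set needs a separate element for each — at least 3. Hence 3 is optimal.

3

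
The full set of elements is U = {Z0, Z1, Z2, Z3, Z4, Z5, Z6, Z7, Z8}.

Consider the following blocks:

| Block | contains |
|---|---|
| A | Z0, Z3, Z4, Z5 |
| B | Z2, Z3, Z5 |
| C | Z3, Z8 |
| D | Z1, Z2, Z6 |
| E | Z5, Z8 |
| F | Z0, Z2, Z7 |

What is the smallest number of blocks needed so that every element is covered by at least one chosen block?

4

A and C and D and F together: A ∪ C ∪ D ∪ F = {Z0, Z1, Z2, Z3, Z4, Z5, Z6, Z7, Z8} — every element is covered.
No 3 of the 6 blocks cover everything (all 20 combinations miss at least one element), so 4 is optimal.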